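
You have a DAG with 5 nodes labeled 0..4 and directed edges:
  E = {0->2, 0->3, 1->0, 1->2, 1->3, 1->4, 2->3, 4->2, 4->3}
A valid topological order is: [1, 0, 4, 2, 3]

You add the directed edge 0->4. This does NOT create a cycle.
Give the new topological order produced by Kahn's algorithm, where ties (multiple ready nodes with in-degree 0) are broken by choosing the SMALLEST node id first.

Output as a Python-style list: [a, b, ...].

Old toposort: [1, 0, 4, 2, 3]
Added edge: 0->4
Position of 0 (1) < position of 4 (2). Old order still valid.
Run Kahn's algorithm (break ties by smallest node id):
  initial in-degrees: [1, 0, 3, 4, 2]
  ready (indeg=0): [1]
  pop 1: indeg[0]->0; indeg[2]->2; indeg[3]->3; indeg[4]->1 | ready=[0] | order so far=[1]
  pop 0: indeg[2]->1; indeg[3]->2; indeg[4]->0 | ready=[4] | order so far=[1, 0]
  pop 4: indeg[2]->0; indeg[3]->1 | ready=[2] | order so far=[1, 0, 4]
  pop 2: indeg[3]->0 | ready=[3] | order so far=[1, 0, 4, 2]
  pop 3: no out-edges | ready=[] | order so far=[1, 0, 4, 2, 3]
  Result: [1, 0, 4, 2, 3]

Answer: [1, 0, 4, 2, 3]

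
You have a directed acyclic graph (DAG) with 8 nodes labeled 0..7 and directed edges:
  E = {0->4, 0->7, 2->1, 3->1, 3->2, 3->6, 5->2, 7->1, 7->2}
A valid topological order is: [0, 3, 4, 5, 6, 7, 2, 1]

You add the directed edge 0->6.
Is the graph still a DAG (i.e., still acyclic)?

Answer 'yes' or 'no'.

Answer: yes

Derivation:
Given toposort: [0, 3, 4, 5, 6, 7, 2, 1]
Position of 0: index 0; position of 6: index 4
New edge 0->6: forward
Forward edge: respects the existing order. Still a DAG, same toposort still valid.
Still a DAG? yes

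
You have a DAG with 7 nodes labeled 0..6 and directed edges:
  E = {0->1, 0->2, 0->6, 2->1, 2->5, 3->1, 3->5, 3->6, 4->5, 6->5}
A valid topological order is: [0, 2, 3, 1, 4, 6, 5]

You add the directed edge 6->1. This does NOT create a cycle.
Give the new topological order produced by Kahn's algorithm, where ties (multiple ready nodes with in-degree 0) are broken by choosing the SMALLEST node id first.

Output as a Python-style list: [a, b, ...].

Old toposort: [0, 2, 3, 1, 4, 6, 5]
Added edge: 6->1
Position of 6 (5) > position of 1 (3). Must reorder: 6 must now come before 1.
Run Kahn's algorithm (break ties by smallest node id):
  initial in-degrees: [0, 4, 1, 0, 0, 4, 2]
  ready (indeg=0): [0, 3, 4]
  pop 0: indeg[1]->3; indeg[2]->0; indeg[6]->1 | ready=[2, 3, 4] | order so far=[0]
  pop 2: indeg[1]->2; indeg[5]->3 | ready=[3, 4] | order so far=[0, 2]
  pop 3: indeg[1]->1; indeg[5]->2; indeg[6]->0 | ready=[4, 6] | order so far=[0, 2, 3]
  pop 4: indeg[5]->1 | ready=[6] | order so far=[0, 2, 3, 4]
  pop 6: indeg[1]->0; indeg[5]->0 | ready=[1, 5] | order so far=[0, 2, 3, 4, 6]
  pop 1: no out-edges | ready=[5] | order so far=[0, 2, 3, 4, 6, 1]
  pop 5: no out-edges | ready=[] | order so far=[0, 2, 3, 4, 6, 1, 5]
  Result: [0, 2, 3, 4, 6, 1, 5]

Answer: [0, 2, 3, 4, 6, 1, 5]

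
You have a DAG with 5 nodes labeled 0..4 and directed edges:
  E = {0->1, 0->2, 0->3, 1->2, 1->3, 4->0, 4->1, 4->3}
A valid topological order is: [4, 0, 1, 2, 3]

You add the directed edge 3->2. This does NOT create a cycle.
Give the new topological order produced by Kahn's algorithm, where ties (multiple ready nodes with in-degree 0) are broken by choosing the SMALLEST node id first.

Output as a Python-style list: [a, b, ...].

Answer: [4, 0, 1, 3, 2]

Derivation:
Old toposort: [4, 0, 1, 2, 3]
Added edge: 3->2
Position of 3 (4) > position of 2 (3). Must reorder: 3 must now come before 2.
Run Kahn's algorithm (break ties by smallest node id):
  initial in-degrees: [1, 2, 3, 3, 0]
  ready (indeg=0): [4]
  pop 4: indeg[0]->0; indeg[1]->1; indeg[3]->2 | ready=[0] | order so far=[4]
  pop 0: indeg[1]->0; indeg[2]->2; indeg[3]->1 | ready=[1] | order so far=[4, 0]
  pop 1: indeg[2]->1; indeg[3]->0 | ready=[3] | order so far=[4, 0, 1]
  pop 3: indeg[2]->0 | ready=[2] | order so far=[4, 0, 1, 3]
  pop 2: no out-edges | ready=[] | order so far=[4, 0, 1, 3, 2]
  Result: [4, 0, 1, 3, 2]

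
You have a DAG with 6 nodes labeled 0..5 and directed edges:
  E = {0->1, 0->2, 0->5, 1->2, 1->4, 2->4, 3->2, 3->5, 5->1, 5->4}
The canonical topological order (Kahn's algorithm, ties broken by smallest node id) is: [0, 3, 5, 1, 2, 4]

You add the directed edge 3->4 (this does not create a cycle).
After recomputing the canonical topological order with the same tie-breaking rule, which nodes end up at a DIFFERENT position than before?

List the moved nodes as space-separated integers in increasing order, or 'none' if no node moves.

Answer: none

Derivation:
Old toposort: [0, 3, 5, 1, 2, 4]
Added edge 3->4
Recompute Kahn (smallest-id tiebreak):
  initial in-degrees: [0, 2, 3, 0, 4, 2]
  ready (indeg=0): [0, 3]
  pop 0: indeg[1]->1; indeg[2]->2; indeg[5]->1 | ready=[3] | order so far=[0]
  pop 3: indeg[2]->1; indeg[4]->3; indeg[5]->0 | ready=[5] | order so far=[0, 3]
  pop 5: indeg[1]->0; indeg[4]->2 | ready=[1] | order so far=[0, 3, 5]
  pop 1: indeg[2]->0; indeg[4]->1 | ready=[2] | order so far=[0, 3, 5, 1]
  pop 2: indeg[4]->0 | ready=[4] | order so far=[0, 3, 5, 1, 2]
  pop 4: no out-edges | ready=[] | order so far=[0, 3, 5, 1, 2, 4]
New canonical toposort: [0, 3, 5, 1, 2, 4]
Compare positions:
  Node 0: index 0 -> 0 (same)
  Node 1: index 3 -> 3 (same)
  Node 2: index 4 -> 4 (same)
  Node 3: index 1 -> 1 (same)
  Node 4: index 5 -> 5 (same)
  Node 5: index 2 -> 2 (same)
Nodes that changed position: none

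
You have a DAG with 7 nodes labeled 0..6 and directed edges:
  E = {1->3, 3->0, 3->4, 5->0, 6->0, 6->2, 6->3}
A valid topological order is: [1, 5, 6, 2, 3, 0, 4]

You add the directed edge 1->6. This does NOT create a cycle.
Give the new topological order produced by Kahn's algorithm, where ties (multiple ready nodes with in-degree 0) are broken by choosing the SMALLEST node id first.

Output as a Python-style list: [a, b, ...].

Old toposort: [1, 5, 6, 2, 3, 0, 4]
Added edge: 1->6
Position of 1 (0) < position of 6 (2). Old order still valid.
Run Kahn's algorithm (break ties by smallest node id):
  initial in-degrees: [3, 0, 1, 2, 1, 0, 1]
  ready (indeg=0): [1, 5]
  pop 1: indeg[3]->1; indeg[6]->0 | ready=[5, 6] | order so far=[1]
  pop 5: indeg[0]->2 | ready=[6] | order so far=[1, 5]
  pop 6: indeg[0]->1; indeg[2]->0; indeg[3]->0 | ready=[2, 3] | order so far=[1, 5, 6]
  pop 2: no out-edges | ready=[3] | order so far=[1, 5, 6, 2]
  pop 3: indeg[0]->0; indeg[4]->0 | ready=[0, 4] | order so far=[1, 5, 6, 2, 3]
  pop 0: no out-edges | ready=[4] | order so far=[1, 5, 6, 2, 3, 0]
  pop 4: no out-edges | ready=[] | order so far=[1, 5, 6, 2, 3, 0, 4]
  Result: [1, 5, 6, 2, 3, 0, 4]

Answer: [1, 5, 6, 2, 3, 0, 4]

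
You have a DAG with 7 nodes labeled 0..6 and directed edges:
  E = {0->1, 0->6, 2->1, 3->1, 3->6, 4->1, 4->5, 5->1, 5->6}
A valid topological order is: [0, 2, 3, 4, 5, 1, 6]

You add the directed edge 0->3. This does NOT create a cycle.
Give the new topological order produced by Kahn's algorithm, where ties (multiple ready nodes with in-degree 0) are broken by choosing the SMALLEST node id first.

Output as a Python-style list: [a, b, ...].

Old toposort: [0, 2, 3, 4, 5, 1, 6]
Added edge: 0->3
Position of 0 (0) < position of 3 (2). Old order still valid.
Run Kahn's algorithm (break ties by smallest node id):
  initial in-degrees: [0, 5, 0, 1, 0, 1, 3]
  ready (indeg=0): [0, 2, 4]
  pop 0: indeg[1]->4; indeg[3]->0; indeg[6]->2 | ready=[2, 3, 4] | order so far=[0]
  pop 2: indeg[1]->3 | ready=[3, 4] | order so far=[0, 2]
  pop 3: indeg[1]->2; indeg[6]->1 | ready=[4] | order so far=[0, 2, 3]
  pop 4: indeg[1]->1; indeg[5]->0 | ready=[5] | order so far=[0, 2, 3, 4]
  pop 5: indeg[1]->0; indeg[6]->0 | ready=[1, 6] | order so far=[0, 2, 3, 4, 5]
  pop 1: no out-edges | ready=[6] | order so far=[0, 2, 3, 4, 5, 1]
  pop 6: no out-edges | ready=[] | order so far=[0, 2, 3, 4, 5, 1, 6]
  Result: [0, 2, 3, 4, 5, 1, 6]

Answer: [0, 2, 3, 4, 5, 1, 6]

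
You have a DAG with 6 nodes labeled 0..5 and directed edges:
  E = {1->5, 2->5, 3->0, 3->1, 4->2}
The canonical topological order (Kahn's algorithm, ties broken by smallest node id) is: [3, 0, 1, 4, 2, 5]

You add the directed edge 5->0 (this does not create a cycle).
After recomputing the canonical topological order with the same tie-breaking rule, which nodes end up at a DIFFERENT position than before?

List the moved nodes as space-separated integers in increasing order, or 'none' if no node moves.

Old toposort: [3, 0, 1, 4, 2, 5]
Added edge 5->0
Recompute Kahn (smallest-id tiebreak):
  initial in-degrees: [2, 1, 1, 0, 0, 2]
  ready (indeg=0): [3, 4]
  pop 3: indeg[0]->1; indeg[1]->0 | ready=[1, 4] | order so far=[3]
  pop 1: indeg[5]->1 | ready=[4] | order so far=[3, 1]
  pop 4: indeg[2]->0 | ready=[2] | order so far=[3, 1, 4]
  pop 2: indeg[5]->0 | ready=[5] | order so far=[3, 1, 4, 2]
  pop 5: indeg[0]->0 | ready=[0] | order so far=[3, 1, 4, 2, 5]
  pop 0: no out-edges | ready=[] | order so far=[3, 1, 4, 2, 5, 0]
New canonical toposort: [3, 1, 4, 2, 5, 0]
Compare positions:
  Node 0: index 1 -> 5 (moved)
  Node 1: index 2 -> 1 (moved)
  Node 2: index 4 -> 3 (moved)
  Node 3: index 0 -> 0 (same)
  Node 4: index 3 -> 2 (moved)
  Node 5: index 5 -> 4 (moved)
Nodes that changed position: 0 1 2 4 5

Answer: 0 1 2 4 5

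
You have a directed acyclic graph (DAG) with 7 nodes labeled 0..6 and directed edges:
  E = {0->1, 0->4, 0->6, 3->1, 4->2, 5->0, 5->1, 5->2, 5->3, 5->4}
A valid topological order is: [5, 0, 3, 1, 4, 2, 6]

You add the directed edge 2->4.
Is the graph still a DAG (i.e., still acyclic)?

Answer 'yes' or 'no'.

Answer: no

Derivation:
Given toposort: [5, 0, 3, 1, 4, 2, 6]
Position of 2: index 5; position of 4: index 4
New edge 2->4: backward (u after v in old order)
Backward edge: old toposort is now invalid. Check if this creates a cycle.
Does 4 already reach 2? Reachable from 4: [2, 4]. YES -> cycle!
Still a DAG? no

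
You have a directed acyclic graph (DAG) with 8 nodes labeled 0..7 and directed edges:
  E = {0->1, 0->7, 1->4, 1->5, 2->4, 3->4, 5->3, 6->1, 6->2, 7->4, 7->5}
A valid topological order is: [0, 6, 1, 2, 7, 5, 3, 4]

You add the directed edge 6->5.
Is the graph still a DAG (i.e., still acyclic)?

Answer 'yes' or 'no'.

Answer: yes

Derivation:
Given toposort: [0, 6, 1, 2, 7, 5, 3, 4]
Position of 6: index 1; position of 5: index 5
New edge 6->5: forward
Forward edge: respects the existing order. Still a DAG, same toposort still valid.
Still a DAG? yes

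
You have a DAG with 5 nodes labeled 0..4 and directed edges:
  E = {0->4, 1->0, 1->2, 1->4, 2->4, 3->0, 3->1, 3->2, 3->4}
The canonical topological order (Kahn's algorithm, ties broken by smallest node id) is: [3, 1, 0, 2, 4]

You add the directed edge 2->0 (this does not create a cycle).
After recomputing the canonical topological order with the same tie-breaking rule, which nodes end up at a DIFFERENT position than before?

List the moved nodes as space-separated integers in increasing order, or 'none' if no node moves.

Answer: 0 2

Derivation:
Old toposort: [3, 1, 0, 2, 4]
Added edge 2->0
Recompute Kahn (smallest-id tiebreak):
  initial in-degrees: [3, 1, 2, 0, 4]
  ready (indeg=0): [3]
  pop 3: indeg[0]->2; indeg[1]->0; indeg[2]->1; indeg[4]->3 | ready=[1] | order so far=[3]
  pop 1: indeg[0]->1; indeg[2]->0; indeg[4]->2 | ready=[2] | order so far=[3, 1]
  pop 2: indeg[0]->0; indeg[4]->1 | ready=[0] | order so far=[3, 1, 2]
  pop 0: indeg[4]->0 | ready=[4] | order so far=[3, 1, 2, 0]
  pop 4: no out-edges | ready=[] | order so far=[3, 1, 2, 0, 4]
New canonical toposort: [3, 1, 2, 0, 4]
Compare positions:
  Node 0: index 2 -> 3 (moved)
  Node 1: index 1 -> 1 (same)
  Node 2: index 3 -> 2 (moved)
  Node 3: index 0 -> 0 (same)
  Node 4: index 4 -> 4 (same)
Nodes that changed position: 0 2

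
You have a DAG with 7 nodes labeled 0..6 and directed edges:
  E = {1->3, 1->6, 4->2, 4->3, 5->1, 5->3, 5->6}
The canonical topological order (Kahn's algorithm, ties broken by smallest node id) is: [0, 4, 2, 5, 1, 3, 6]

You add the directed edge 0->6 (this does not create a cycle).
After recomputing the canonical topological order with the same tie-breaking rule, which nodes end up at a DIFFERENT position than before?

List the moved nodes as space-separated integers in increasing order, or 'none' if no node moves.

Answer: none

Derivation:
Old toposort: [0, 4, 2, 5, 1, 3, 6]
Added edge 0->6
Recompute Kahn (smallest-id tiebreak):
  initial in-degrees: [0, 1, 1, 3, 0, 0, 3]
  ready (indeg=0): [0, 4, 5]
  pop 0: indeg[6]->2 | ready=[4, 5] | order so far=[0]
  pop 4: indeg[2]->0; indeg[3]->2 | ready=[2, 5] | order so far=[0, 4]
  pop 2: no out-edges | ready=[5] | order so far=[0, 4, 2]
  pop 5: indeg[1]->0; indeg[3]->1; indeg[6]->1 | ready=[1] | order so far=[0, 4, 2, 5]
  pop 1: indeg[3]->0; indeg[6]->0 | ready=[3, 6] | order so far=[0, 4, 2, 5, 1]
  pop 3: no out-edges | ready=[6] | order so far=[0, 4, 2, 5, 1, 3]
  pop 6: no out-edges | ready=[] | order so far=[0, 4, 2, 5, 1, 3, 6]
New canonical toposort: [0, 4, 2, 5, 1, 3, 6]
Compare positions:
  Node 0: index 0 -> 0 (same)
  Node 1: index 4 -> 4 (same)
  Node 2: index 2 -> 2 (same)
  Node 3: index 5 -> 5 (same)
  Node 4: index 1 -> 1 (same)
  Node 5: index 3 -> 3 (same)
  Node 6: index 6 -> 6 (same)
Nodes that changed position: none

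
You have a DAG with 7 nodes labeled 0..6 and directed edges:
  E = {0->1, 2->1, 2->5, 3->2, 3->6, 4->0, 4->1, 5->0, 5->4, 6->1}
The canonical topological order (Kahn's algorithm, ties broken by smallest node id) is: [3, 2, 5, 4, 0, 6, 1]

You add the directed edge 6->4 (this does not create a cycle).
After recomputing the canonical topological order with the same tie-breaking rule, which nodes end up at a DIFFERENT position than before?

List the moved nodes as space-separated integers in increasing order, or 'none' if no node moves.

Old toposort: [3, 2, 5, 4, 0, 6, 1]
Added edge 6->4
Recompute Kahn (smallest-id tiebreak):
  initial in-degrees: [2, 4, 1, 0, 2, 1, 1]
  ready (indeg=0): [3]
  pop 3: indeg[2]->0; indeg[6]->0 | ready=[2, 6] | order so far=[3]
  pop 2: indeg[1]->3; indeg[5]->0 | ready=[5, 6] | order so far=[3, 2]
  pop 5: indeg[0]->1; indeg[4]->1 | ready=[6] | order so far=[3, 2, 5]
  pop 6: indeg[1]->2; indeg[4]->0 | ready=[4] | order so far=[3, 2, 5, 6]
  pop 4: indeg[0]->0; indeg[1]->1 | ready=[0] | order so far=[3, 2, 5, 6, 4]
  pop 0: indeg[1]->0 | ready=[1] | order so far=[3, 2, 5, 6, 4, 0]
  pop 1: no out-edges | ready=[] | order so far=[3, 2, 5, 6, 4, 0, 1]
New canonical toposort: [3, 2, 5, 6, 4, 0, 1]
Compare positions:
  Node 0: index 4 -> 5 (moved)
  Node 1: index 6 -> 6 (same)
  Node 2: index 1 -> 1 (same)
  Node 3: index 0 -> 0 (same)
  Node 4: index 3 -> 4 (moved)
  Node 5: index 2 -> 2 (same)
  Node 6: index 5 -> 3 (moved)
Nodes that changed position: 0 4 6

Answer: 0 4 6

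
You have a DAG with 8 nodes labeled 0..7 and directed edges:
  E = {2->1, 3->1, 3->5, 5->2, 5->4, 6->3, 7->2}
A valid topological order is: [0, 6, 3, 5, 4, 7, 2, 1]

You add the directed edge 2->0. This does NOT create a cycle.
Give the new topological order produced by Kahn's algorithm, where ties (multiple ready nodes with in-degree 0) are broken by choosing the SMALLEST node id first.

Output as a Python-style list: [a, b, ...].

Old toposort: [0, 6, 3, 5, 4, 7, 2, 1]
Added edge: 2->0
Position of 2 (6) > position of 0 (0). Must reorder: 2 must now come before 0.
Run Kahn's algorithm (break ties by smallest node id):
  initial in-degrees: [1, 2, 2, 1, 1, 1, 0, 0]
  ready (indeg=0): [6, 7]
  pop 6: indeg[3]->0 | ready=[3, 7] | order so far=[6]
  pop 3: indeg[1]->1; indeg[5]->0 | ready=[5, 7] | order so far=[6, 3]
  pop 5: indeg[2]->1; indeg[4]->0 | ready=[4, 7] | order so far=[6, 3, 5]
  pop 4: no out-edges | ready=[7] | order so far=[6, 3, 5, 4]
  pop 7: indeg[2]->0 | ready=[2] | order so far=[6, 3, 5, 4, 7]
  pop 2: indeg[0]->0; indeg[1]->0 | ready=[0, 1] | order so far=[6, 3, 5, 4, 7, 2]
  pop 0: no out-edges | ready=[1] | order so far=[6, 3, 5, 4, 7, 2, 0]
  pop 1: no out-edges | ready=[] | order so far=[6, 3, 5, 4, 7, 2, 0, 1]
  Result: [6, 3, 5, 4, 7, 2, 0, 1]

Answer: [6, 3, 5, 4, 7, 2, 0, 1]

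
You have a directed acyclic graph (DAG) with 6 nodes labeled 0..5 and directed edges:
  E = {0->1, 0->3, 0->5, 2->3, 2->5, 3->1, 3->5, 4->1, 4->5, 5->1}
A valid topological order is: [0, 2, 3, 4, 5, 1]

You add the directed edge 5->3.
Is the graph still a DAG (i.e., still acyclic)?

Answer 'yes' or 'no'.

Answer: no

Derivation:
Given toposort: [0, 2, 3, 4, 5, 1]
Position of 5: index 4; position of 3: index 2
New edge 5->3: backward (u after v in old order)
Backward edge: old toposort is now invalid. Check if this creates a cycle.
Does 3 already reach 5? Reachable from 3: [1, 3, 5]. YES -> cycle!
Still a DAG? no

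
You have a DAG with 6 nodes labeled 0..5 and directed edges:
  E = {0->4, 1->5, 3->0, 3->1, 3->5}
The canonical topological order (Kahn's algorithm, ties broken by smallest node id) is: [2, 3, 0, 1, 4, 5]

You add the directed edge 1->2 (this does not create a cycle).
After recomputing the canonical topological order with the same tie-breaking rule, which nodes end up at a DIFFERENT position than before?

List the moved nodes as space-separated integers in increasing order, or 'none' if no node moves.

Answer: 0 1 2 3

Derivation:
Old toposort: [2, 3, 0, 1, 4, 5]
Added edge 1->2
Recompute Kahn (smallest-id tiebreak):
  initial in-degrees: [1, 1, 1, 0, 1, 2]
  ready (indeg=0): [3]
  pop 3: indeg[0]->0; indeg[1]->0; indeg[5]->1 | ready=[0, 1] | order so far=[3]
  pop 0: indeg[4]->0 | ready=[1, 4] | order so far=[3, 0]
  pop 1: indeg[2]->0; indeg[5]->0 | ready=[2, 4, 5] | order so far=[3, 0, 1]
  pop 2: no out-edges | ready=[4, 5] | order so far=[3, 0, 1, 2]
  pop 4: no out-edges | ready=[5] | order so far=[3, 0, 1, 2, 4]
  pop 5: no out-edges | ready=[] | order so far=[3, 0, 1, 2, 4, 5]
New canonical toposort: [3, 0, 1, 2, 4, 5]
Compare positions:
  Node 0: index 2 -> 1 (moved)
  Node 1: index 3 -> 2 (moved)
  Node 2: index 0 -> 3 (moved)
  Node 3: index 1 -> 0 (moved)
  Node 4: index 4 -> 4 (same)
  Node 5: index 5 -> 5 (same)
Nodes that changed position: 0 1 2 3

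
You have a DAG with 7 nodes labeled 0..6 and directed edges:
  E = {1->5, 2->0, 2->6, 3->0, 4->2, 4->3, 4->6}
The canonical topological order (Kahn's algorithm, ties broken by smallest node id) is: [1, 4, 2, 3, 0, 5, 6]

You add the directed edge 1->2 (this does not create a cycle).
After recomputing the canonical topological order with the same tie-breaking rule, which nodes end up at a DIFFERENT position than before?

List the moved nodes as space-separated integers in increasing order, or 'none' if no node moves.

Old toposort: [1, 4, 2, 3, 0, 5, 6]
Added edge 1->2
Recompute Kahn (smallest-id tiebreak):
  initial in-degrees: [2, 0, 2, 1, 0, 1, 2]
  ready (indeg=0): [1, 4]
  pop 1: indeg[2]->1; indeg[5]->0 | ready=[4, 5] | order so far=[1]
  pop 4: indeg[2]->0; indeg[3]->0; indeg[6]->1 | ready=[2, 3, 5] | order so far=[1, 4]
  pop 2: indeg[0]->1; indeg[6]->0 | ready=[3, 5, 6] | order so far=[1, 4, 2]
  pop 3: indeg[0]->0 | ready=[0, 5, 6] | order so far=[1, 4, 2, 3]
  pop 0: no out-edges | ready=[5, 6] | order so far=[1, 4, 2, 3, 0]
  pop 5: no out-edges | ready=[6] | order so far=[1, 4, 2, 3, 0, 5]
  pop 6: no out-edges | ready=[] | order so far=[1, 4, 2, 3, 0, 5, 6]
New canonical toposort: [1, 4, 2, 3, 0, 5, 6]
Compare positions:
  Node 0: index 4 -> 4 (same)
  Node 1: index 0 -> 0 (same)
  Node 2: index 2 -> 2 (same)
  Node 3: index 3 -> 3 (same)
  Node 4: index 1 -> 1 (same)
  Node 5: index 5 -> 5 (same)
  Node 6: index 6 -> 6 (same)
Nodes that changed position: none

Answer: none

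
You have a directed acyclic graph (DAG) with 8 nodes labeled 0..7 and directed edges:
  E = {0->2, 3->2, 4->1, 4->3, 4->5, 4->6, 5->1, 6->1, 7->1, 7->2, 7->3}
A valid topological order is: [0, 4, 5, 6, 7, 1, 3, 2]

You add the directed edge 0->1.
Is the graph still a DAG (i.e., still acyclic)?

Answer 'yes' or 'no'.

Answer: yes

Derivation:
Given toposort: [0, 4, 5, 6, 7, 1, 3, 2]
Position of 0: index 0; position of 1: index 5
New edge 0->1: forward
Forward edge: respects the existing order. Still a DAG, same toposort still valid.
Still a DAG? yes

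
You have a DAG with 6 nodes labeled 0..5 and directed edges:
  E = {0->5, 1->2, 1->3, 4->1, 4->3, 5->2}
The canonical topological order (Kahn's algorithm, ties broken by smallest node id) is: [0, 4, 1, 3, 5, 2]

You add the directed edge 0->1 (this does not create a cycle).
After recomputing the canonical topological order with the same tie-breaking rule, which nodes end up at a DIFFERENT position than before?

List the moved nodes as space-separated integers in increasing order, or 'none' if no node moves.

Old toposort: [0, 4, 1, 3, 5, 2]
Added edge 0->1
Recompute Kahn (smallest-id tiebreak):
  initial in-degrees: [0, 2, 2, 2, 0, 1]
  ready (indeg=0): [0, 4]
  pop 0: indeg[1]->1; indeg[5]->0 | ready=[4, 5] | order so far=[0]
  pop 4: indeg[1]->0; indeg[3]->1 | ready=[1, 5] | order so far=[0, 4]
  pop 1: indeg[2]->1; indeg[3]->0 | ready=[3, 5] | order so far=[0, 4, 1]
  pop 3: no out-edges | ready=[5] | order so far=[0, 4, 1, 3]
  pop 5: indeg[2]->0 | ready=[2] | order so far=[0, 4, 1, 3, 5]
  pop 2: no out-edges | ready=[] | order so far=[0, 4, 1, 3, 5, 2]
New canonical toposort: [0, 4, 1, 3, 5, 2]
Compare positions:
  Node 0: index 0 -> 0 (same)
  Node 1: index 2 -> 2 (same)
  Node 2: index 5 -> 5 (same)
  Node 3: index 3 -> 3 (same)
  Node 4: index 1 -> 1 (same)
  Node 5: index 4 -> 4 (same)
Nodes that changed position: none

Answer: none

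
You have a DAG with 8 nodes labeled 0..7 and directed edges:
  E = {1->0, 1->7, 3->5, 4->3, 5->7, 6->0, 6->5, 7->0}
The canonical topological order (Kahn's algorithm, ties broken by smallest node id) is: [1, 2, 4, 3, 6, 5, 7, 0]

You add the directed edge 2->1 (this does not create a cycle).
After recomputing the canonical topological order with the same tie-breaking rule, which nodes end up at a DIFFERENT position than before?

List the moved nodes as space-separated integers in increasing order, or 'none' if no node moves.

Answer: 1 2

Derivation:
Old toposort: [1, 2, 4, 3, 6, 5, 7, 0]
Added edge 2->1
Recompute Kahn (smallest-id tiebreak):
  initial in-degrees: [3, 1, 0, 1, 0, 2, 0, 2]
  ready (indeg=0): [2, 4, 6]
  pop 2: indeg[1]->0 | ready=[1, 4, 6] | order so far=[2]
  pop 1: indeg[0]->2; indeg[7]->1 | ready=[4, 6] | order so far=[2, 1]
  pop 4: indeg[3]->0 | ready=[3, 6] | order so far=[2, 1, 4]
  pop 3: indeg[5]->1 | ready=[6] | order so far=[2, 1, 4, 3]
  pop 6: indeg[0]->1; indeg[5]->0 | ready=[5] | order so far=[2, 1, 4, 3, 6]
  pop 5: indeg[7]->0 | ready=[7] | order so far=[2, 1, 4, 3, 6, 5]
  pop 7: indeg[0]->0 | ready=[0] | order so far=[2, 1, 4, 3, 6, 5, 7]
  pop 0: no out-edges | ready=[] | order so far=[2, 1, 4, 3, 6, 5, 7, 0]
New canonical toposort: [2, 1, 4, 3, 6, 5, 7, 0]
Compare positions:
  Node 0: index 7 -> 7 (same)
  Node 1: index 0 -> 1 (moved)
  Node 2: index 1 -> 0 (moved)
  Node 3: index 3 -> 3 (same)
  Node 4: index 2 -> 2 (same)
  Node 5: index 5 -> 5 (same)
  Node 6: index 4 -> 4 (same)
  Node 7: index 6 -> 6 (same)
Nodes that changed position: 1 2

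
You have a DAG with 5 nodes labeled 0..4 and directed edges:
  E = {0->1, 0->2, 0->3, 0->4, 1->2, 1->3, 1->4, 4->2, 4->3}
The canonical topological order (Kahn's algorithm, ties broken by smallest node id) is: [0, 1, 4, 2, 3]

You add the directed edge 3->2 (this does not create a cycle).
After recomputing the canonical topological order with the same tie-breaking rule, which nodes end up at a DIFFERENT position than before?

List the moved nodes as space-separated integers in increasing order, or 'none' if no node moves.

Old toposort: [0, 1, 4, 2, 3]
Added edge 3->2
Recompute Kahn (smallest-id tiebreak):
  initial in-degrees: [0, 1, 4, 3, 2]
  ready (indeg=0): [0]
  pop 0: indeg[1]->0; indeg[2]->3; indeg[3]->2; indeg[4]->1 | ready=[1] | order so far=[0]
  pop 1: indeg[2]->2; indeg[3]->1; indeg[4]->0 | ready=[4] | order so far=[0, 1]
  pop 4: indeg[2]->1; indeg[3]->0 | ready=[3] | order so far=[0, 1, 4]
  pop 3: indeg[2]->0 | ready=[2] | order so far=[0, 1, 4, 3]
  pop 2: no out-edges | ready=[] | order so far=[0, 1, 4, 3, 2]
New canonical toposort: [0, 1, 4, 3, 2]
Compare positions:
  Node 0: index 0 -> 0 (same)
  Node 1: index 1 -> 1 (same)
  Node 2: index 3 -> 4 (moved)
  Node 3: index 4 -> 3 (moved)
  Node 4: index 2 -> 2 (same)
Nodes that changed position: 2 3

Answer: 2 3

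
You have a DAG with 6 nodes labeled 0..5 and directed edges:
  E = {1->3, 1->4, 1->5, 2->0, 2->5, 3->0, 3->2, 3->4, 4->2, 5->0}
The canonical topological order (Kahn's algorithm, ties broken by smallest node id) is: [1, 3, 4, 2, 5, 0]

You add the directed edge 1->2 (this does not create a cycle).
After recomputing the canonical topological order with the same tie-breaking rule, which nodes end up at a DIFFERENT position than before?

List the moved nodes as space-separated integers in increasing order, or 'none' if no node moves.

Answer: none

Derivation:
Old toposort: [1, 3, 4, 2, 5, 0]
Added edge 1->2
Recompute Kahn (smallest-id tiebreak):
  initial in-degrees: [3, 0, 3, 1, 2, 2]
  ready (indeg=0): [1]
  pop 1: indeg[2]->2; indeg[3]->0; indeg[4]->1; indeg[5]->1 | ready=[3] | order so far=[1]
  pop 3: indeg[0]->2; indeg[2]->1; indeg[4]->0 | ready=[4] | order so far=[1, 3]
  pop 4: indeg[2]->0 | ready=[2] | order so far=[1, 3, 4]
  pop 2: indeg[0]->1; indeg[5]->0 | ready=[5] | order so far=[1, 3, 4, 2]
  pop 5: indeg[0]->0 | ready=[0] | order so far=[1, 3, 4, 2, 5]
  pop 0: no out-edges | ready=[] | order so far=[1, 3, 4, 2, 5, 0]
New canonical toposort: [1, 3, 4, 2, 5, 0]
Compare positions:
  Node 0: index 5 -> 5 (same)
  Node 1: index 0 -> 0 (same)
  Node 2: index 3 -> 3 (same)
  Node 3: index 1 -> 1 (same)
  Node 4: index 2 -> 2 (same)
  Node 5: index 4 -> 4 (same)
Nodes that changed position: none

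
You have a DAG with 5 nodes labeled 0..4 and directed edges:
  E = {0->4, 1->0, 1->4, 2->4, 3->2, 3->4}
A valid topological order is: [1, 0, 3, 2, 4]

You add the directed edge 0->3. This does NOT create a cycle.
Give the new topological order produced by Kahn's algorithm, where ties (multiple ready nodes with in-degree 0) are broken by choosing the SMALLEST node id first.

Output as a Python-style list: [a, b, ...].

Answer: [1, 0, 3, 2, 4]

Derivation:
Old toposort: [1, 0, 3, 2, 4]
Added edge: 0->3
Position of 0 (1) < position of 3 (2). Old order still valid.
Run Kahn's algorithm (break ties by smallest node id):
  initial in-degrees: [1, 0, 1, 1, 4]
  ready (indeg=0): [1]
  pop 1: indeg[0]->0; indeg[4]->3 | ready=[0] | order so far=[1]
  pop 0: indeg[3]->0; indeg[4]->2 | ready=[3] | order so far=[1, 0]
  pop 3: indeg[2]->0; indeg[4]->1 | ready=[2] | order so far=[1, 0, 3]
  pop 2: indeg[4]->0 | ready=[4] | order so far=[1, 0, 3, 2]
  pop 4: no out-edges | ready=[] | order so far=[1, 0, 3, 2, 4]
  Result: [1, 0, 3, 2, 4]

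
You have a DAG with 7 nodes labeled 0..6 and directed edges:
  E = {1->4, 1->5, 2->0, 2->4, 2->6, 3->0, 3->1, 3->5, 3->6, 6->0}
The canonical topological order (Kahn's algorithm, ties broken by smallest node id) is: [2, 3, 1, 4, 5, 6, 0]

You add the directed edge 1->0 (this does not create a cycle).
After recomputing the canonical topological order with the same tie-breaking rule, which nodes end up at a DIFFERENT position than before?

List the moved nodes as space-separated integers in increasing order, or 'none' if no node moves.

Old toposort: [2, 3, 1, 4, 5, 6, 0]
Added edge 1->0
Recompute Kahn (smallest-id tiebreak):
  initial in-degrees: [4, 1, 0, 0, 2, 2, 2]
  ready (indeg=0): [2, 3]
  pop 2: indeg[0]->3; indeg[4]->1; indeg[6]->1 | ready=[3] | order so far=[2]
  pop 3: indeg[0]->2; indeg[1]->0; indeg[5]->1; indeg[6]->0 | ready=[1, 6] | order so far=[2, 3]
  pop 1: indeg[0]->1; indeg[4]->0; indeg[5]->0 | ready=[4, 5, 6] | order so far=[2, 3, 1]
  pop 4: no out-edges | ready=[5, 6] | order so far=[2, 3, 1, 4]
  pop 5: no out-edges | ready=[6] | order so far=[2, 3, 1, 4, 5]
  pop 6: indeg[0]->0 | ready=[0] | order so far=[2, 3, 1, 4, 5, 6]
  pop 0: no out-edges | ready=[] | order so far=[2, 3, 1, 4, 5, 6, 0]
New canonical toposort: [2, 3, 1, 4, 5, 6, 0]
Compare positions:
  Node 0: index 6 -> 6 (same)
  Node 1: index 2 -> 2 (same)
  Node 2: index 0 -> 0 (same)
  Node 3: index 1 -> 1 (same)
  Node 4: index 3 -> 3 (same)
  Node 5: index 4 -> 4 (same)
  Node 6: index 5 -> 5 (same)
Nodes that changed position: none

Answer: none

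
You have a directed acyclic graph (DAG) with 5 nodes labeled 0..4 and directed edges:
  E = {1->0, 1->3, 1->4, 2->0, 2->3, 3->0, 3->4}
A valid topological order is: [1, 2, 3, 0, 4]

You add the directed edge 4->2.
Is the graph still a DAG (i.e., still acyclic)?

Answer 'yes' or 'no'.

Answer: no

Derivation:
Given toposort: [1, 2, 3, 0, 4]
Position of 4: index 4; position of 2: index 1
New edge 4->2: backward (u after v in old order)
Backward edge: old toposort is now invalid. Check if this creates a cycle.
Does 2 already reach 4? Reachable from 2: [0, 2, 3, 4]. YES -> cycle!
Still a DAG? no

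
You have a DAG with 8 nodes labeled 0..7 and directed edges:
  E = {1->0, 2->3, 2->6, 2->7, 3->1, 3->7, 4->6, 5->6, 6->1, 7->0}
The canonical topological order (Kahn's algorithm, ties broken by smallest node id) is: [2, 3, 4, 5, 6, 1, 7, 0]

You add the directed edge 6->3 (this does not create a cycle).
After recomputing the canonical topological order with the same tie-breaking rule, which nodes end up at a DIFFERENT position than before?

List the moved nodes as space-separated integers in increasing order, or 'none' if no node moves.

Answer: 3 4 5 6

Derivation:
Old toposort: [2, 3, 4, 5, 6, 1, 7, 0]
Added edge 6->3
Recompute Kahn (smallest-id tiebreak):
  initial in-degrees: [2, 2, 0, 2, 0, 0, 3, 2]
  ready (indeg=0): [2, 4, 5]
  pop 2: indeg[3]->1; indeg[6]->2; indeg[7]->1 | ready=[4, 5] | order so far=[2]
  pop 4: indeg[6]->1 | ready=[5] | order so far=[2, 4]
  pop 5: indeg[6]->0 | ready=[6] | order so far=[2, 4, 5]
  pop 6: indeg[1]->1; indeg[3]->0 | ready=[3] | order so far=[2, 4, 5, 6]
  pop 3: indeg[1]->0; indeg[7]->0 | ready=[1, 7] | order so far=[2, 4, 5, 6, 3]
  pop 1: indeg[0]->1 | ready=[7] | order so far=[2, 4, 5, 6, 3, 1]
  pop 7: indeg[0]->0 | ready=[0] | order so far=[2, 4, 5, 6, 3, 1, 7]
  pop 0: no out-edges | ready=[] | order so far=[2, 4, 5, 6, 3, 1, 7, 0]
New canonical toposort: [2, 4, 5, 6, 3, 1, 7, 0]
Compare positions:
  Node 0: index 7 -> 7 (same)
  Node 1: index 5 -> 5 (same)
  Node 2: index 0 -> 0 (same)
  Node 3: index 1 -> 4 (moved)
  Node 4: index 2 -> 1 (moved)
  Node 5: index 3 -> 2 (moved)
  Node 6: index 4 -> 3 (moved)
  Node 7: index 6 -> 6 (same)
Nodes that changed position: 3 4 5 6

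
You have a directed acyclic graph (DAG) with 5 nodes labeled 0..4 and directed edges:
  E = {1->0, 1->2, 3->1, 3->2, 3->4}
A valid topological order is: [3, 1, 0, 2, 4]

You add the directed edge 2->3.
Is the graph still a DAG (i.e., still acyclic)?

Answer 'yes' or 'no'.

Given toposort: [3, 1, 0, 2, 4]
Position of 2: index 3; position of 3: index 0
New edge 2->3: backward (u after v in old order)
Backward edge: old toposort is now invalid. Check if this creates a cycle.
Does 3 already reach 2? Reachable from 3: [0, 1, 2, 3, 4]. YES -> cycle!
Still a DAG? no

Answer: no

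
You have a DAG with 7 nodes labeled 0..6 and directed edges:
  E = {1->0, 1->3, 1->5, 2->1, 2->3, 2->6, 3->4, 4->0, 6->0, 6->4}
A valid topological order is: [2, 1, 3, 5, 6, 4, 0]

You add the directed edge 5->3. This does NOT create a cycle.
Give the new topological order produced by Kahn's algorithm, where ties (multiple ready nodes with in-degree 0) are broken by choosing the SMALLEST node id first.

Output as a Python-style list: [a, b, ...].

Answer: [2, 1, 5, 3, 6, 4, 0]

Derivation:
Old toposort: [2, 1, 3, 5, 6, 4, 0]
Added edge: 5->3
Position of 5 (3) > position of 3 (2). Must reorder: 5 must now come before 3.
Run Kahn's algorithm (break ties by smallest node id):
  initial in-degrees: [3, 1, 0, 3, 2, 1, 1]
  ready (indeg=0): [2]
  pop 2: indeg[1]->0; indeg[3]->2; indeg[6]->0 | ready=[1, 6] | order so far=[2]
  pop 1: indeg[0]->2; indeg[3]->1; indeg[5]->0 | ready=[5, 6] | order so far=[2, 1]
  pop 5: indeg[3]->0 | ready=[3, 6] | order so far=[2, 1, 5]
  pop 3: indeg[4]->1 | ready=[6] | order so far=[2, 1, 5, 3]
  pop 6: indeg[0]->1; indeg[4]->0 | ready=[4] | order so far=[2, 1, 5, 3, 6]
  pop 4: indeg[0]->0 | ready=[0] | order so far=[2, 1, 5, 3, 6, 4]
  pop 0: no out-edges | ready=[] | order so far=[2, 1, 5, 3, 6, 4, 0]
  Result: [2, 1, 5, 3, 6, 4, 0]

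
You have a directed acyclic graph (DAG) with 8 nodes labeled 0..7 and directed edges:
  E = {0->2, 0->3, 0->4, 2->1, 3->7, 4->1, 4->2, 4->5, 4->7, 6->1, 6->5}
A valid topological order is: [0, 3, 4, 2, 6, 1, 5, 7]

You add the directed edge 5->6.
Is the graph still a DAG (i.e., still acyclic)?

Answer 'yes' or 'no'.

Given toposort: [0, 3, 4, 2, 6, 1, 5, 7]
Position of 5: index 6; position of 6: index 4
New edge 5->6: backward (u after v in old order)
Backward edge: old toposort is now invalid. Check if this creates a cycle.
Does 6 already reach 5? Reachable from 6: [1, 5, 6]. YES -> cycle!
Still a DAG? no

Answer: no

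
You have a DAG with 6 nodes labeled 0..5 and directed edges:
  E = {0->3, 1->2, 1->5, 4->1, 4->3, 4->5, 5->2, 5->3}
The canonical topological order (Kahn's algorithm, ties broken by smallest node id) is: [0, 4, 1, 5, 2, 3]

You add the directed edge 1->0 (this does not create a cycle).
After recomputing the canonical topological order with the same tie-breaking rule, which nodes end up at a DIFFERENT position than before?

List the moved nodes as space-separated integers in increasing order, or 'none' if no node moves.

Old toposort: [0, 4, 1, 5, 2, 3]
Added edge 1->0
Recompute Kahn (smallest-id tiebreak):
  initial in-degrees: [1, 1, 2, 3, 0, 2]
  ready (indeg=0): [4]
  pop 4: indeg[1]->0; indeg[3]->2; indeg[5]->1 | ready=[1] | order so far=[4]
  pop 1: indeg[0]->0; indeg[2]->1; indeg[5]->0 | ready=[0, 5] | order so far=[4, 1]
  pop 0: indeg[3]->1 | ready=[5] | order so far=[4, 1, 0]
  pop 5: indeg[2]->0; indeg[3]->0 | ready=[2, 3] | order so far=[4, 1, 0, 5]
  pop 2: no out-edges | ready=[3] | order so far=[4, 1, 0, 5, 2]
  pop 3: no out-edges | ready=[] | order so far=[4, 1, 0, 5, 2, 3]
New canonical toposort: [4, 1, 0, 5, 2, 3]
Compare positions:
  Node 0: index 0 -> 2 (moved)
  Node 1: index 2 -> 1 (moved)
  Node 2: index 4 -> 4 (same)
  Node 3: index 5 -> 5 (same)
  Node 4: index 1 -> 0 (moved)
  Node 5: index 3 -> 3 (same)
Nodes that changed position: 0 1 4

Answer: 0 1 4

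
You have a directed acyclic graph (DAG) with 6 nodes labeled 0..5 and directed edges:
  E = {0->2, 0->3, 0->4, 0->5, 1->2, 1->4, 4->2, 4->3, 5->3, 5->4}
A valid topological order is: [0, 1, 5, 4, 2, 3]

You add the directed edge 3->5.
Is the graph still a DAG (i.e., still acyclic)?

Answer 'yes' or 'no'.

Answer: no

Derivation:
Given toposort: [0, 1, 5, 4, 2, 3]
Position of 3: index 5; position of 5: index 2
New edge 3->5: backward (u after v in old order)
Backward edge: old toposort is now invalid. Check if this creates a cycle.
Does 5 already reach 3? Reachable from 5: [2, 3, 4, 5]. YES -> cycle!
Still a DAG? no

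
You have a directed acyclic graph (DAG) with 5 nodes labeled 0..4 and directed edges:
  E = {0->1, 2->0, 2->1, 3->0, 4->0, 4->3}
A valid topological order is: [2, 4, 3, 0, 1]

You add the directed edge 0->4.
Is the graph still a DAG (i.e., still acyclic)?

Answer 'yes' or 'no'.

Given toposort: [2, 4, 3, 0, 1]
Position of 0: index 3; position of 4: index 1
New edge 0->4: backward (u after v in old order)
Backward edge: old toposort is now invalid. Check if this creates a cycle.
Does 4 already reach 0? Reachable from 4: [0, 1, 3, 4]. YES -> cycle!
Still a DAG? no

Answer: no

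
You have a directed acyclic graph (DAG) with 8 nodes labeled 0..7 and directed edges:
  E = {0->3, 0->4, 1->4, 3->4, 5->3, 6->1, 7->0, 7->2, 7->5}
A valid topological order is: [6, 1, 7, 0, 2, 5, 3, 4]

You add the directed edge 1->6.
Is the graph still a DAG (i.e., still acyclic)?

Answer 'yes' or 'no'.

Answer: no

Derivation:
Given toposort: [6, 1, 7, 0, 2, 5, 3, 4]
Position of 1: index 1; position of 6: index 0
New edge 1->6: backward (u after v in old order)
Backward edge: old toposort is now invalid. Check if this creates a cycle.
Does 6 already reach 1? Reachable from 6: [1, 4, 6]. YES -> cycle!
Still a DAG? no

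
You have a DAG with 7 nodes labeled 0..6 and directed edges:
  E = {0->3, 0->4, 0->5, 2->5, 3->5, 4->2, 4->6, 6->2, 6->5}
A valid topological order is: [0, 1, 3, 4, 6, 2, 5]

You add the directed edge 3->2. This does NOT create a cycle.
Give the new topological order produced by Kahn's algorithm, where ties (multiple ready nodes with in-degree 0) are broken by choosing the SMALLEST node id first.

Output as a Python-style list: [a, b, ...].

Old toposort: [0, 1, 3, 4, 6, 2, 5]
Added edge: 3->2
Position of 3 (2) < position of 2 (5). Old order still valid.
Run Kahn's algorithm (break ties by smallest node id):
  initial in-degrees: [0, 0, 3, 1, 1, 4, 1]
  ready (indeg=0): [0, 1]
  pop 0: indeg[3]->0; indeg[4]->0; indeg[5]->3 | ready=[1, 3, 4] | order so far=[0]
  pop 1: no out-edges | ready=[3, 4] | order so far=[0, 1]
  pop 3: indeg[2]->2; indeg[5]->2 | ready=[4] | order so far=[0, 1, 3]
  pop 4: indeg[2]->1; indeg[6]->0 | ready=[6] | order so far=[0, 1, 3, 4]
  pop 6: indeg[2]->0; indeg[5]->1 | ready=[2] | order so far=[0, 1, 3, 4, 6]
  pop 2: indeg[5]->0 | ready=[5] | order so far=[0, 1, 3, 4, 6, 2]
  pop 5: no out-edges | ready=[] | order so far=[0, 1, 3, 4, 6, 2, 5]
  Result: [0, 1, 3, 4, 6, 2, 5]

Answer: [0, 1, 3, 4, 6, 2, 5]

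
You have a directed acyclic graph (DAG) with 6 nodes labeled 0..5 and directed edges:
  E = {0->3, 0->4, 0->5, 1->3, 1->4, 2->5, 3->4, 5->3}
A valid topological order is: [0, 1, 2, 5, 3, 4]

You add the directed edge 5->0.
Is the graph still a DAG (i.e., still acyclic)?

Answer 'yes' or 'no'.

Given toposort: [0, 1, 2, 5, 3, 4]
Position of 5: index 3; position of 0: index 0
New edge 5->0: backward (u after v in old order)
Backward edge: old toposort is now invalid. Check if this creates a cycle.
Does 0 already reach 5? Reachable from 0: [0, 3, 4, 5]. YES -> cycle!
Still a DAG? no

Answer: no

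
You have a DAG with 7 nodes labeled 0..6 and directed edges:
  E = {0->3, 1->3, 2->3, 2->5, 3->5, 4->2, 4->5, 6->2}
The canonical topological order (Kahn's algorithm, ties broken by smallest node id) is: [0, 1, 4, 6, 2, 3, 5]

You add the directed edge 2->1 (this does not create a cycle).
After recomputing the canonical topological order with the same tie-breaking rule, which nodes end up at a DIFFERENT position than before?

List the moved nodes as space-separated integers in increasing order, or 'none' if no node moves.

Old toposort: [0, 1, 4, 6, 2, 3, 5]
Added edge 2->1
Recompute Kahn (smallest-id tiebreak):
  initial in-degrees: [0, 1, 2, 3, 0, 3, 0]
  ready (indeg=0): [0, 4, 6]
  pop 0: indeg[3]->2 | ready=[4, 6] | order so far=[0]
  pop 4: indeg[2]->1; indeg[5]->2 | ready=[6] | order so far=[0, 4]
  pop 6: indeg[2]->0 | ready=[2] | order so far=[0, 4, 6]
  pop 2: indeg[1]->0; indeg[3]->1; indeg[5]->1 | ready=[1] | order so far=[0, 4, 6, 2]
  pop 1: indeg[3]->0 | ready=[3] | order so far=[0, 4, 6, 2, 1]
  pop 3: indeg[5]->0 | ready=[5] | order so far=[0, 4, 6, 2, 1, 3]
  pop 5: no out-edges | ready=[] | order so far=[0, 4, 6, 2, 1, 3, 5]
New canonical toposort: [0, 4, 6, 2, 1, 3, 5]
Compare positions:
  Node 0: index 0 -> 0 (same)
  Node 1: index 1 -> 4 (moved)
  Node 2: index 4 -> 3 (moved)
  Node 3: index 5 -> 5 (same)
  Node 4: index 2 -> 1 (moved)
  Node 5: index 6 -> 6 (same)
  Node 6: index 3 -> 2 (moved)
Nodes that changed position: 1 2 4 6

Answer: 1 2 4 6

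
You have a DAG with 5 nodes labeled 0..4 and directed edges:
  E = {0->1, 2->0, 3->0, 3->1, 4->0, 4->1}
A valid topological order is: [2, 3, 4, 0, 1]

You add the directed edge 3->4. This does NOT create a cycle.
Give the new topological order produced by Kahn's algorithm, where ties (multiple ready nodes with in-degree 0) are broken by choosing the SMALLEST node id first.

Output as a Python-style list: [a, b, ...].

Answer: [2, 3, 4, 0, 1]

Derivation:
Old toposort: [2, 3, 4, 0, 1]
Added edge: 3->4
Position of 3 (1) < position of 4 (2). Old order still valid.
Run Kahn's algorithm (break ties by smallest node id):
  initial in-degrees: [3, 3, 0, 0, 1]
  ready (indeg=0): [2, 3]
  pop 2: indeg[0]->2 | ready=[3] | order so far=[2]
  pop 3: indeg[0]->1; indeg[1]->2; indeg[4]->0 | ready=[4] | order so far=[2, 3]
  pop 4: indeg[0]->0; indeg[1]->1 | ready=[0] | order so far=[2, 3, 4]
  pop 0: indeg[1]->0 | ready=[1] | order so far=[2, 3, 4, 0]
  pop 1: no out-edges | ready=[] | order so far=[2, 3, 4, 0, 1]
  Result: [2, 3, 4, 0, 1]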